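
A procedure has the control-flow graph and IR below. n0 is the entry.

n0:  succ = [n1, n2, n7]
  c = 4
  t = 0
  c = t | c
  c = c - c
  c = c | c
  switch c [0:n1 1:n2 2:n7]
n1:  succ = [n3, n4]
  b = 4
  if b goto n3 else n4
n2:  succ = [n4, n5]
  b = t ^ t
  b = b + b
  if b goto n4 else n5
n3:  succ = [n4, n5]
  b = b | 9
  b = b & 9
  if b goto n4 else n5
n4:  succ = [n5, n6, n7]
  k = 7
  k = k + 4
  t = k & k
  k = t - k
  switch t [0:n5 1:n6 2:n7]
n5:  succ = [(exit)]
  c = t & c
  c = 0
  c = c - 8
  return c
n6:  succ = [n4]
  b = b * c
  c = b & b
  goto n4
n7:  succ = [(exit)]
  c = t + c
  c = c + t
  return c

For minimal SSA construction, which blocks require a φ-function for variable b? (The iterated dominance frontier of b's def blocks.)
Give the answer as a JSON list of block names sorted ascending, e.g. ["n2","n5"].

idom tree: n1←n0 n2←n0 n3←n1 n4←n0 n5←n0 n6←n4 n7←n0
Dom at joins:
  n4: preds {n1,n2,n3,n6}: {n0,n1} ∩ {n0,n2} ∩ {n0,n1,n3} ∩ {n0,n4,n6} = {n0}; idom=n0
  n5: preds {n2,n3,n4}: {n0,n2} ∩ {n0,n1,n3} ∩ {n0,n4} = {n0}; idom=n0
  n7: preds {n0,n4}: {n0} ∩ {n0,n4} = {n0}; idom=n0

DF walk-up:
  join n4 pred n1: n1 stop@n0
  join n4 pred n2: n2 stop@n0
  join n4 pred n3: n3→n1 stop@n0
  join n4 pred n6: n6→n4 stop@n0
  join n5 pred n2: n2 stop@n0
  join n5 pred n3: n3→n1 stop@n0
  join n5 pred n4: n4 stop@n0
  join n7 pred n0: · stop@n0
  join n7 pred n4: n4 stop@n0
  n0: DF=∅
  n1: DF={n4,n5}
  n2: DF={n4,n5}
  n3: DF={n4,n5}
  n4: DF={n4,n5,n7}
  n5: DF=∅
  n6: DF={n4}
  n7: DF=∅

φ for b: defs {n1,n2,n3,n6}
  DF⁺ = {n4,n5,n7}

Answer: ["n4", "n5", "n7"]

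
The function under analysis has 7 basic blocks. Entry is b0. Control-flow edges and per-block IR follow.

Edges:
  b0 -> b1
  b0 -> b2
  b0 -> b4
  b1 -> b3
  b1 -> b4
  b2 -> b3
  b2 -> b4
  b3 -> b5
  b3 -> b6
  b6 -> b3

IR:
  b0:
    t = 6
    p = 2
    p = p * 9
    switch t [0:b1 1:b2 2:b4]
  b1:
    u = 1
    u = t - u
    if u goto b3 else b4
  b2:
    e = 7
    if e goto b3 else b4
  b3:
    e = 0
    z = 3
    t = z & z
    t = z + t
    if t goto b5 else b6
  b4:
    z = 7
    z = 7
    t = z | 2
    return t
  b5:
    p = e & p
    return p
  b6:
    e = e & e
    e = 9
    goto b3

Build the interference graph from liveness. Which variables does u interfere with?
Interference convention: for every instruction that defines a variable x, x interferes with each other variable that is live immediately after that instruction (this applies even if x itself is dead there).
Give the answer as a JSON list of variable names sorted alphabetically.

Answer: ["p", "t"]

Derivation:
Per-block:
  b0: def={p,t} ue=∅
  b1: def={u} ue={t}
  b2: def={e} ue=∅
  b3: def={e,t,z} ue=∅
  b4: def={t,z} ue=∅
  b5: def={p} ue={e,p}
  b6: def={e} ue={e}

Live sets:
  b0 li=∅ lo={p,t}
  b1 li={p,t} lo={p}
  b2 li={p} lo={p}
  b3 li={p} lo={e,p}
  b4 li=∅ lo=∅
  b5 li={e,p} lo=∅
  b6 li={e,p} lo={p}

Interfere edges:
  e — {p,t,z}
  p — {e,t,u,z}
  t — {e,p,u,z}
  u — {p,t}
  z — {e,p,t}

N(u) = ["p", "t"]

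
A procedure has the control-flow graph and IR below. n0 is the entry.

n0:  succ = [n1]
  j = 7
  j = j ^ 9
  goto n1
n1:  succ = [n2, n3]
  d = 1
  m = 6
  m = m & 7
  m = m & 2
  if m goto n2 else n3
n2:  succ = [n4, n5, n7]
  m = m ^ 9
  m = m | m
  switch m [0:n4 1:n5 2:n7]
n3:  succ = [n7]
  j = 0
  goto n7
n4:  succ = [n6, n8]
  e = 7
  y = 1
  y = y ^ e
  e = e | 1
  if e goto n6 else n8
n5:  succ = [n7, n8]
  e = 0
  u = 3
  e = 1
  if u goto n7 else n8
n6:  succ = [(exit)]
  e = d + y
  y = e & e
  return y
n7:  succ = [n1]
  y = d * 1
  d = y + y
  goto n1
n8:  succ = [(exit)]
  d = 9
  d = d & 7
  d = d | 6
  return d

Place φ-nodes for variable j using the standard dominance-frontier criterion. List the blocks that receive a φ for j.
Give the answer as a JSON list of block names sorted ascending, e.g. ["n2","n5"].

idom tree: n1←n0 n2←n1 n3←n1 n4←n2 n5←n2 n6←n4 n7←n1 n8←n2
Dom∩ at merges:
  n1: preds {n0,n7}: {n0} ∩ {n0,n1,n7} = {n0}; idom=n0
  n7: preds {n2,n3,n5}: {n0,n1,n2} ∩ {n0,n1,n3} ∩ {n0,n1,n2,n5} = {n0,n1}; idom=n1
  n8: preds {n4,n5}: {n0,n1,n2,n4} ∩ {n0,n1,n2,n5} = {n0,n1,n2}; idom=n2

Frontier:
  n1←n0: walk · to n0
  n1←n7: walk n7→n1 to n0
  n7←n2: walk n2 to n1
  n7←n3: walk n3 to n1
  n7←n5: walk n5→n2 to n1
  n8←n4: walk n4 to n2
  n8←n5: walk n5 to n2
  n0 → ∅
  n1 → {n1}
  n2 → {n7}
  n3 → {n7}
  n4 → {n8}
  n5 → {n7,n8}
  n6 → ∅
  n7 → {n1}
  n8 → ∅

φ for j: defs {n0,n3}
  DF⁺ = {n1,n7}

Answer: ["n1", "n7"]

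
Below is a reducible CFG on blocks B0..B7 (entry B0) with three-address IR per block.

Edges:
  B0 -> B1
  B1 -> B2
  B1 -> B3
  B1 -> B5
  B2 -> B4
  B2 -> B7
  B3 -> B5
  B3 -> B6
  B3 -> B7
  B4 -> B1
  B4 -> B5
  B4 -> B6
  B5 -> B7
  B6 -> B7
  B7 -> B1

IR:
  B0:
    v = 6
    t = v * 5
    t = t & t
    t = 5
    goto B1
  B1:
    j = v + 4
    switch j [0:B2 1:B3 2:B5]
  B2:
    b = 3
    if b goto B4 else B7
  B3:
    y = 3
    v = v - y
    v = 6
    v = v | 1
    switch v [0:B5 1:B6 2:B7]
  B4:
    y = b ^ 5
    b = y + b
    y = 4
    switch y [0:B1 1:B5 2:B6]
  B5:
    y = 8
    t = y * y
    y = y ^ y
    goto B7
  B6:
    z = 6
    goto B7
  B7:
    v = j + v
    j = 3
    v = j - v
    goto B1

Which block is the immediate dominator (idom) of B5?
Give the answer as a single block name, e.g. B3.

Answer: B1

Analysis:
idom tree: B1←B0 B2←B1 B3←B1 B4←B2 B5←B1 B6←B1 B7←B1
Dom at joins:
  B1: preds {B0,B4,B7}: {B0} ∩ {B0,B1,B2,B4} ∩ {B0,B1,B7} = {B0}; idom=B0
  B5: preds {B1,B3,B4}: {B0,B1} ∩ {B0,B1,B3} ∩ {B0,B1,B2,B4} = {B0,B1}; idom=B1
  B6: preds {B3,B4}: {B0,B1,B3} ∩ {B0,B1,B2,B4} = {B0,B1}; idom=B1
  B7: preds {B2,B3,B5,B6}: {B0,B1,B2} ∩ {B0,B1,B3} ∩ {B0,B1,B5} ∩ {B0,B1,B6} = {B0,B1}; idom=B1

idom(B5) = B1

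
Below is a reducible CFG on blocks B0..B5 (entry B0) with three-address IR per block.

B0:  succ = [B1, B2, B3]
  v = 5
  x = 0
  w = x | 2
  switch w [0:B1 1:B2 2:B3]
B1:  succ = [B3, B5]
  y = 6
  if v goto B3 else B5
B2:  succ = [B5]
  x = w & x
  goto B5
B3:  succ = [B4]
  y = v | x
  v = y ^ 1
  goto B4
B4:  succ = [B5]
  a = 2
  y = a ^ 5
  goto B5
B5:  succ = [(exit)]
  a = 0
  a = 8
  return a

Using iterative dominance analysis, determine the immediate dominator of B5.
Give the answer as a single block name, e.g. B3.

idom tree: B1←B0 B2←B0 B3←B0 B4←B3 B5←B0
Join-block Dom:
  B3: preds {B0,B1}: {B0} ∩ {B0,B1} = {B0}; idom=B0
  B5: preds {B1,B2,B4}: {B0,B1} ∩ {B0,B2} ∩ {B0,B3,B4} = {B0}; idom=B0

idom(B5) = B0

Answer: B0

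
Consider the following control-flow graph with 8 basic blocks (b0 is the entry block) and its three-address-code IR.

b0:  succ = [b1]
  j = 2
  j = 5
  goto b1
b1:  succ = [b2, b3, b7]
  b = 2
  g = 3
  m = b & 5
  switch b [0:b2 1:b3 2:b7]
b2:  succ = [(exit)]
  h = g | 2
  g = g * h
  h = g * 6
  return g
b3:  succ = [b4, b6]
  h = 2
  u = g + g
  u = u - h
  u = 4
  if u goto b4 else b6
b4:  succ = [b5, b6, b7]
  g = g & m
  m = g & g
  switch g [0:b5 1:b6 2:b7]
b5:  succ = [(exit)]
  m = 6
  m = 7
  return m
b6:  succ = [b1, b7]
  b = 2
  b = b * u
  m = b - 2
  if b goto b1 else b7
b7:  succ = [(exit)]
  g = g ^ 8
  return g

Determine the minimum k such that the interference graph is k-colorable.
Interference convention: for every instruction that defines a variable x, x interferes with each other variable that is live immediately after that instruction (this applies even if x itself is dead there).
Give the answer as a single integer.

Answer: 4

Derivation:
Block summaries:
  b0: {j} / ∅
  b1: {b,g,m} / ∅
  b2: {g,h} / {g}
  b3: {h,u} / {g}
  b4: {g,m} / {g,m}
  b5: {m} / ∅
  b6: {b,m} / {u}
  b7: {g} / {g}

Backward fixpoint:
  b0 li=∅ lo=∅
  b1 li=∅ lo={g,m}
  b2 li={g} lo=∅
  b3 li={g,m} lo={g,m,u}
  b4 li={g,m,u} lo={g,u}
  b5 li=∅ lo=∅
  b6 li={g,u} lo={g}
  b7 li={g} lo=∅

Interference:
  b: {g,m,u}
  g: {b,h,m,u}
  h: {g,m,u}
  j: ∅
  m: {b,g,h,u}
  u: {b,g,h,m}

Colouring:
  clique {b,g,m,u} ⇒ need ≥ 4
  assign b→c3 g→c0 h→c3 j→c0 m→c1 u→c2 — no edge inside a register ⇒ χ ≤ 4
  χ = 4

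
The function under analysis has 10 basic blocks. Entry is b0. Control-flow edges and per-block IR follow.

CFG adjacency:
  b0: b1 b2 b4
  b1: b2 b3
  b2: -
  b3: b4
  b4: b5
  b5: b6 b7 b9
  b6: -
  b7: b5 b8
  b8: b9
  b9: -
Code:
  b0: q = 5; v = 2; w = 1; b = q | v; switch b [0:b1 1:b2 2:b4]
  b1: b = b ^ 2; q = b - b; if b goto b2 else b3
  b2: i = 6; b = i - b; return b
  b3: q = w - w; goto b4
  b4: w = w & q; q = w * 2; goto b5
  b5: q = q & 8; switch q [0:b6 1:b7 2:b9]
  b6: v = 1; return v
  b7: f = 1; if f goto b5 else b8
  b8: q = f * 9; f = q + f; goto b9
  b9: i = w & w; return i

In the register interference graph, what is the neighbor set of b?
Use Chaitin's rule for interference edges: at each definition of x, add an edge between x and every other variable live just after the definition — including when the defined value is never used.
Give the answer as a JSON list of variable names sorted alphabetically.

Answer: ["i", "q", "w"]

Working:
def/use:
  b0 def {b,q,v,w} use ∅
  b1 def {b,q} use {b}
  b2 def {b,i} use {b}
  b3 def {q} use {w}
  b4 def {q,w} use {q,w}
  b5 def {q} use {q}
  b6 def {v} use ∅
  b7 def {f} use ∅
  b8 def {f,q} use {f}
  b9 def {i} use {w}

Live sets:
  live b0: ∅→{b,q,w}
  live b1: {b,w}→{b,w}
  live b2: {b}→∅
  live b3: {w}→{q,w}
  live b4: {q,w}→{q,w}
  live b5: {q,w}→{q,w}
  live b6: ∅→∅
  live b7: {q,w}→{f,q,w}
  live b8: {f,w}→{w}
  live b9: {w}→∅

Interfere edges:
  b: {i,q,w}
  f: {q,w}
  i: {b}
  q: {b,f,v,w}
  v: {q,w}
  w: {b,f,q,v}

N(b) = ["i", "q", "w"]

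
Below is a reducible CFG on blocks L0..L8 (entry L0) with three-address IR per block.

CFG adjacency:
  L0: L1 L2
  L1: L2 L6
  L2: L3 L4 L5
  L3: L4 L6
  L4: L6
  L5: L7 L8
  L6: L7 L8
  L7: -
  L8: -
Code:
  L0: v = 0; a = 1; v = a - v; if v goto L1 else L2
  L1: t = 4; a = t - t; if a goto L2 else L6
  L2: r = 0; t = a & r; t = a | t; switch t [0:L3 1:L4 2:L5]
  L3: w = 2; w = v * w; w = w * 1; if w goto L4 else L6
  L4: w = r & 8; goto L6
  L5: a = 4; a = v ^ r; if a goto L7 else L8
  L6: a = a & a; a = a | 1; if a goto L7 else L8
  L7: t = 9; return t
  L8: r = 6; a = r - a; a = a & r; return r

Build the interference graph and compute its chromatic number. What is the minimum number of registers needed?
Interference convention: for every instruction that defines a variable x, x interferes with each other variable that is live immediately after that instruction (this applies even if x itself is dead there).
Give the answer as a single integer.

Answer: 4

Derivation:
Per-block:
  L0: def={a,v} ue=∅
  L1: def={a,t} ue=∅
  L2: def={r,t} ue={a}
  L3: def={w} ue={v}
  L4: def={w} ue={r}
  L5: def={a} ue={r,v}
  L6: def={a} ue={a}
  L7: def={t} ue=∅
  L8: def={a,r} ue={a}

Live sets:
  L0: in=∅ out={a,v}
  L1: in={v} out={a,v}
  L2: in={a,v} out={a,r,v}
  L3: in={a,r,v} out={a,r}
  L4: in={a,r} out={a}
  L5: in={r,v} out={a}
  L6: in={a} out={a}
  L7: in=∅ out=∅
  L8: in={a} out=∅

Conflict graph:
  a↔{r,t,v,w}
  r↔{a,t,v,w}
  t↔{a,r,v}
  v↔{a,r,t,w}
  w↔{a,r,v}

Colouring:
  lower bound: {a,r,t,v} mutually conflict ⇒ χ ≥ 4
  assign a→r0 r→r1 t→r3 v→r2 w→r3 — no edge inside a register ⇒ χ ≤ 4
  χ = 4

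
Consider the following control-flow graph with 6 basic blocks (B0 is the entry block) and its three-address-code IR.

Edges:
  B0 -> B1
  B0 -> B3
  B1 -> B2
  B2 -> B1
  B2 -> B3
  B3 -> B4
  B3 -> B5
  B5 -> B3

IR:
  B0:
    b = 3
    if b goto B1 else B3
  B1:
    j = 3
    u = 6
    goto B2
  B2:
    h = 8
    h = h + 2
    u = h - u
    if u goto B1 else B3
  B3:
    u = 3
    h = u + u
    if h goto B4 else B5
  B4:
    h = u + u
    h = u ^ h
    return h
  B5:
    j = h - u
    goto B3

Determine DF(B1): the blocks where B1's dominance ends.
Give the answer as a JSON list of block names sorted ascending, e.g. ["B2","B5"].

idom tree: B1←B0 B2←B1 B3←B0 B4←B3 B5←B3
Dom∩ at merges:
  B1: preds {B0,B2}: {B0} ∩ {B0,B1,B2} = {B0}; idom=B0
  B3: preds {B0,B2,B5}: {B0} ∩ {B0,B1,B2} ∩ {B0,B3,B5} = {B0}; idom=B0

DF derivation:
  join B1 pred B0: · stop@B0
  join B1 pred B2: B2→B1 stop@B0
  join B3 pred B0: · stop@B0
  join B3 pred B2: B2→B1 stop@B0
  join B3 pred B5: B5→B3 stop@B0
  B0 → ∅
  B1 → {B1,B3}
  B2 → {B1,B3}
  B3 → {B3}
  B4 → ∅
  B5 → {B3}

DF(B1) = ["B1", "B3"]

Answer: ["B1", "B3"]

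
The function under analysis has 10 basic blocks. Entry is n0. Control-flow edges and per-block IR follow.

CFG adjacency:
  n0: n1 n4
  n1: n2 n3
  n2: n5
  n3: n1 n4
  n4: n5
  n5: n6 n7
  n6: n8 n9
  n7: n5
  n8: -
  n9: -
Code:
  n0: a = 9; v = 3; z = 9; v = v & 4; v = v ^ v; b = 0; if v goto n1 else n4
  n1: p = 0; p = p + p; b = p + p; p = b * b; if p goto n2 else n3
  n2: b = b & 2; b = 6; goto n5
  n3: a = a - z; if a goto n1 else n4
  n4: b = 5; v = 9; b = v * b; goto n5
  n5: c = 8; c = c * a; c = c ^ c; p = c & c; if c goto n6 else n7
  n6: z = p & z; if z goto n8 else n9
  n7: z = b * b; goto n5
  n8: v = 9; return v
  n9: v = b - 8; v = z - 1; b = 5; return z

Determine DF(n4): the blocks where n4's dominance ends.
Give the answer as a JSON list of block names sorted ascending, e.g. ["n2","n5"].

idom tree: n1←n0 n2←n1 n3←n1 n4←n0 n5←n0 n6←n5 n7←n5 n8←n6 n9←n6
Dom at joins:
  n1: preds {n0,n3}: {n0} ∩ {n0,n1,n3} = {n0}; idom=n0
  n4: preds {n0,n3}: {n0} ∩ {n0,n1,n3} = {n0}; idom=n0
  n5: preds {n2,n4,n7}: {n0,n1,n2} ∩ {n0,n4} ∩ {n0,n5,n7} = {n0}; idom=n0

DF walk-up:
  join n1 pred n0: · stop@n0
  join n1 pred n3: n3→n1 stop@n0
  join n4 pred n0: · stop@n0
  join n4 pred n3: n3→n1 stop@n0
  join n5 pred n2: n2→n1 stop@n0
  join n5 pred n4: n4 stop@n0
  join n5 pred n7: n7→n5 stop@n0
  n0: DF=∅
  n1: DF={n1,n4,n5}
  n2: DF={n5}
  n3: DF={n1,n4}
  n4: DF={n5}
  n5: DF={n5}
  n6: DF=∅
  n7: DF={n5}
  n8: DF=∅
  n9: DF=∅

DF(n4) = ["n5"]

Answer: ["n5"]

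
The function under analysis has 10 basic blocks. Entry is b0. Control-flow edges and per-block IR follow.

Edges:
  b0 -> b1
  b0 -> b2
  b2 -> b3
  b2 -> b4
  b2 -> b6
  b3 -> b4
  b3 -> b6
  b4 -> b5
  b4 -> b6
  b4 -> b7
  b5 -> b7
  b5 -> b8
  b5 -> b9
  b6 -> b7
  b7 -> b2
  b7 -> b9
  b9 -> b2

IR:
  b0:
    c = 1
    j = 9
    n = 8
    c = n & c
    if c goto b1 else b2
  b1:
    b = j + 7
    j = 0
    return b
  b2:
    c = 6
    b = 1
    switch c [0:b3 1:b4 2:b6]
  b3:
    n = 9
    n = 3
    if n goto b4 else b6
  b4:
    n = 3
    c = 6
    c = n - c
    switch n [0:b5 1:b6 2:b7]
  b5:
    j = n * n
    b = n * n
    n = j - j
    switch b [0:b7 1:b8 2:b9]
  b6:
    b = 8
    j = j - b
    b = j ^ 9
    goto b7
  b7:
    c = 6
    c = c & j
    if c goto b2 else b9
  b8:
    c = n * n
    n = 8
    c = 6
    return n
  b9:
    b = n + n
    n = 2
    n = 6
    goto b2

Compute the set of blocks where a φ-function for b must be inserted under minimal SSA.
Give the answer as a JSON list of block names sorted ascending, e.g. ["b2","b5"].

Answer: ["b2", "b7", "b9"]

Working:
idom tree: b1←b0 b2←b0 b3←b2 b4←b2 b5←b4 b6←b2 b7←b2 b8←b5 b9←b2
Dom at joins:
  b2: preds {b0,b7,b9}: {b0} ∩ {b0,b2,b7} ∩ {b0,b2,b9} = {b0}; idom=b0
  b4: preds {b2,b3}: {b0,b2} ∩ {b0,b2,b3} = {b0,b2}; idom=b2
  b6: preds {b2,b3,b4}: {b0,b2} ∩ {b0,b2,b3} ∩ {b0,b2,b4} = {b0,b2}; idom=b2
  b7: preds {b4,b5,b6}: {b0,b2,b4} ∩ {b0,b2,b4,b5} ∩ {b0,b2,b6} = {b0,b2}; idom=b2
  b9: preds {b5,b7}: {b0,b2,b4,b5} ∩ {b0,b2,b7} = {b0,b2}; idom=b2

DF walk-up:
  b2←b0: walk · to b0
  b2←b7: walk b7→b2 to b0
  b2←b9: walk b9→b2 to b0
  b4←b2: walk · to b2
  b4←b3: walk b3 to b2
  b6←b2: walk · to b2
  b6←b3: walk b3 to b2
  b6←b4: walk b4 to b2
  b7←b4: walk b4 to b2
  b7←b5: walk b5→b4 to b2
  b7←b6: walk b6 to b2
  b9←b5: walk b5→b4 to b2
  b9←b7: walk b7 to b2
  b0: DF=∅
  b1: DF=∅
  b2: DF={b2}
  b3: DF={b4,b6}
  b4: DF={b6,b7,b9}
  b5: DF={b7,b9}
  b6: DF={b7}
  b7: DF={b2,b9}
  b8: DF=∅
  b9: DF={b2}

φ for b: defs {b1,b2,b5,b6,b9}
  DF⁺ = {b2,b7,b9}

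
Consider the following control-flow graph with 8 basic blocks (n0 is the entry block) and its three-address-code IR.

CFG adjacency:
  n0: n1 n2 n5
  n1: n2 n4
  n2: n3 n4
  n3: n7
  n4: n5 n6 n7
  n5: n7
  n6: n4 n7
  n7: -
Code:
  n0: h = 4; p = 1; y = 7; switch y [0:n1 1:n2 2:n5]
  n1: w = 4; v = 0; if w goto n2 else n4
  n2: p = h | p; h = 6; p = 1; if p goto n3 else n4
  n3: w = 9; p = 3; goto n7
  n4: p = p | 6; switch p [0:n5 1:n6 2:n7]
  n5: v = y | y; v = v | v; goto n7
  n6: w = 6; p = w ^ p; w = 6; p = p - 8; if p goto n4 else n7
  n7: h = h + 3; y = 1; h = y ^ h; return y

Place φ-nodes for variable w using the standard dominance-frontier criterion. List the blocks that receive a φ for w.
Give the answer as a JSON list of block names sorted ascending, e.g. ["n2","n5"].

idom tree: n1←n0 n2←n0 n3←n2 n4←n0 n5←n0 n6←n4 n7←n0
Dom∩ at merges:
  n2: preds {n0,n1}: {n0} ∩ {n0,n1} = {n0}; idom=n0
  n4: preds {n1,n2,n6}: {n0,n1} ∩ {n0,n2} ∩ {n0,n4,n6} = {n0}; idom=n0
  n5: preds {n0,n4}: {n0} ∩ {n0,n4} = {n0}; idom=n0
  n7: preds {n3,n4,n5,n6}: {n0,n2,n3} ∩ {n0,n4} ∩ {n0,n5} ∩ {n0,n4,n6} = {n0}; idom=n0

DF walk-up:
  n2←n0: walk · to n0
  n2←n1: walk n1 to n0
  n4←n1: walk n1 to n0
  n4←n2: walk n2 to n0
  n4←n6: walk n6→n4 to n0
  n5←n0: walk · to n0
  n5←n4: walk n4 to n0
  n7←n3: walk n3→n2 to n0
  n7←n4: walk n4 to n0
  n7←n5: walk n5 to n0
  n7←n6: walk n6→n4 to n0
  n0 → ∅
  n1 → {n2,n4}
  n2 → {n4,n7}
  n3 → {n7}
  n4 → {n4,n5,n7}
  n5 → {n7}
  n6 → {n4,n7}
  n7 → ∅

φ for w: defs {n1,n3,n6}
  DF⁺ = {n2,n4,n5,n7}

Answer: ["n2", "n4", "n5", "n7"]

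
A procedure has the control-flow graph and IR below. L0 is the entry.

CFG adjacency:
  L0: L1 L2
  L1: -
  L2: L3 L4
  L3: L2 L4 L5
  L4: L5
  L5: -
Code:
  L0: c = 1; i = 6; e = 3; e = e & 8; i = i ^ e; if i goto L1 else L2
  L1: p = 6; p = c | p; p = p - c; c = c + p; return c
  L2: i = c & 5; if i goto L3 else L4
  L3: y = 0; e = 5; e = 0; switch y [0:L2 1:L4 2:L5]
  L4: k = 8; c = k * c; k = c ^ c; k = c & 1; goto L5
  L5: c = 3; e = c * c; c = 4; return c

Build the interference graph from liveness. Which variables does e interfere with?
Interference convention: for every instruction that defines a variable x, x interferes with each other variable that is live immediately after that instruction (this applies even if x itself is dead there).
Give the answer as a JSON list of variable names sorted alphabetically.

Per-block:
  L0: {c,e,i} / ∅
  L1: {c,p} / {c}
  L2: {i} / {c}
  L3: {e,y} / ∅
  L4: {c,k} / {c}
  L5: {c,e} / ∅

Backward fixpoint:
  L0: in=∅ out={c}
  L1: in={c} out=∅
  L2: in={c} out={c}
  L3: in={c} out={c}
  L4: in={c} out=∅
  L5: in=∅ out=∅

Interference:
  c — {e,i,k,p,y}
  e — {c,i,y}
  i — {c,e}
  k — {c}
  p — {c}
  y — {c,e}

N(e) = ["c", "i", "y"]

Answer: ["c", "i", "y"]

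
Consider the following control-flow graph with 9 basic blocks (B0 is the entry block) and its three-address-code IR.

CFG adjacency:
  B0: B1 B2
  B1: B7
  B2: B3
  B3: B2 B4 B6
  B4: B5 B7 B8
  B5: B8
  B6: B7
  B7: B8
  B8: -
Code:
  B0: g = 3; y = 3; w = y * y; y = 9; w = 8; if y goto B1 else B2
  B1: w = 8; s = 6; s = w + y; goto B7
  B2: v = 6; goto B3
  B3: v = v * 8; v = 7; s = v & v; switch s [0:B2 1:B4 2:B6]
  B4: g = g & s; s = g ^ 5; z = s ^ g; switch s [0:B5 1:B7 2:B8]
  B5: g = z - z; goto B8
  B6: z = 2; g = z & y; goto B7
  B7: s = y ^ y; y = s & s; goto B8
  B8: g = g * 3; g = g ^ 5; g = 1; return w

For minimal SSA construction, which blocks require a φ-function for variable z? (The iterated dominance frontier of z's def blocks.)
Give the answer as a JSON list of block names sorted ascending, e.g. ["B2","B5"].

Answer: ["B7", "B8"]

Analysis:
idom tree: B1←B0 B2←B0 B3←B2 B4←B3 B5←B4 B6←B3 B7←B0 B8←B0
Dom at joins:
  B2: preds {B0,B3}: {B0} ∩ {B0,B2,B3} = {B0}; idom=B0
  B7: preds {B1,B4,B6}: {B0,B1} ∩ {B0,B2,B3,B4} ∩ {B0,B2,B3,B6} = {B0}; idom=B0
  B8: preds {B4,B5,B7}: {B0,B2,B3,B4} ∩ {B0,B2,B3,B4,B5} ∩ {B0,B7} = {B0}; idom=B0

DF derivation:
  B2←B0: walk · to B0
  B2←B3: walk B3→B2 to B0
  B7←B1: walk B1 to B0
  B7←B4: walk B4→B3→B2 to B0
  B7←B6: walk B6→B3→B2 to B0
  B8←B4: walk B4→B3→B2 to B0
  B8←B5: walk B5→B4→B3→B2 to B0
  B8←B7: walk B7 to B0
  DF(B0)=∅
  DF(B1)={B7}
  DF(B2)={B2,B7,B8}
  DF(B3)={B2,B7,B8}
  DF(B4)={B7,B8}
  DF(B5)={B8}
  DF(B6)={B7}
  DF(B7)={B8}
  DF(B8)=∅

φ for z: defs {B4,B6}
  DF⁺ = {B7,B8}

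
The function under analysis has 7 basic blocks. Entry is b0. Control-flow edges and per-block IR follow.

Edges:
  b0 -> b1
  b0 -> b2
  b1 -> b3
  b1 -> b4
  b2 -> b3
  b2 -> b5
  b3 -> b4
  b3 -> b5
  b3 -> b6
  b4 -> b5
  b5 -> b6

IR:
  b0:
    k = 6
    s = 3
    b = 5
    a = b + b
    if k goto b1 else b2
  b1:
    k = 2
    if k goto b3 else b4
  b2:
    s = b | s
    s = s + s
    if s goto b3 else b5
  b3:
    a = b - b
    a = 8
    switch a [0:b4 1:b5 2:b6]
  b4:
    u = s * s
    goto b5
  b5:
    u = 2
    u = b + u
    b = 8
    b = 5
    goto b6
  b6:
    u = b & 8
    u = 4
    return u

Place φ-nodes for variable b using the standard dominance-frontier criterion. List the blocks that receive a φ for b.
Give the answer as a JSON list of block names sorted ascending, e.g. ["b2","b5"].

idom tree: b1←b0 b2←b0 b3←b0 b4←b0 b5←b0 b6←b0
Dom∩ at merges:
  b3: preds {b1,b2}: {b0,b1} ∩ {b0,b2} = {b0}; idom=b0
  b4: preds {b1,b3}: {b0,b1} ∩ {b0,b3} = {b0}; idom=b0
  b5: preds {b2,b3,b4}: {b0,b2} ∩ {b0,b3} ∩ {b0,b4} = {b0}; idom=b0
  b6: preds {b3,b5}: {b0,b3} ∩ {b0,b5} = {b0}; idom=b0

DF walk-up:
  b3←b1: walk b1 to b0
  b3←b2: walk b2 to b0
  b4←b1: walk b1 to b0
  b4←b3: walk b3 to b0
  b5←b2: walk b2 to b0
  b5←b3: walk b3 to b0
  b5←b4: walk b4 to b0
  b6←b3: walk b3 to b0
  b6←b5: walk b5 to b0
  b0: DF=∅
  b1: DF={b3,b4}
  b2: DF={b3,b5}
  b3: DF={b4,b5,b6}
  b4: DF={b5}
  b5: DF={b6}
  b6: DF=∅

φ for b: defs {b0,b5}
  DF⁺ = {b6}

Answer: ["b6"]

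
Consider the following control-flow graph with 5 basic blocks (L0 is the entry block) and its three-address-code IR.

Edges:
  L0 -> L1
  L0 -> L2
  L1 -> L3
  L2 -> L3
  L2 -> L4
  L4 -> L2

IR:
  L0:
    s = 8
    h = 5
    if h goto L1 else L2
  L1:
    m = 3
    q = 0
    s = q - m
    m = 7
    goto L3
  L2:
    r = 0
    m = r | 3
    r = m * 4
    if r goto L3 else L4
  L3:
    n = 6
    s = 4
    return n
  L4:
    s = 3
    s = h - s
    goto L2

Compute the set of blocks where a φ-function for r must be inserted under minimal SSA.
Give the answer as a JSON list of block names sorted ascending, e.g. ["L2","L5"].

Answer: ["L2", "L3"]

Analysis:
idom tree: L1←L0 L2←L0 L3←L0 L4←L2
Dom at joins:
  L2: preds {L0,L4}: {L0} ∩ {L0,L2,L4} = {L0}; idom=L0
  L3: preds {L1,L2}: {L0,L1} ∩ {L0,L2} = {L0}; idom=L0

DF derivation:
  join L2 pred L0: · stop@L0
  join L2 pred L4: L4→L2 stop@L0
  join L3 pred L1: L1 stop@L0
  join L3 pred L2: L2 stop@L0
  L0 → ∅
  L1 → {L3}
  L2 → {L2,L3}
  L3 → ∅
  L4 → {L2}

φ for r: defs {L2}
  DF⁺ = {L2,L3}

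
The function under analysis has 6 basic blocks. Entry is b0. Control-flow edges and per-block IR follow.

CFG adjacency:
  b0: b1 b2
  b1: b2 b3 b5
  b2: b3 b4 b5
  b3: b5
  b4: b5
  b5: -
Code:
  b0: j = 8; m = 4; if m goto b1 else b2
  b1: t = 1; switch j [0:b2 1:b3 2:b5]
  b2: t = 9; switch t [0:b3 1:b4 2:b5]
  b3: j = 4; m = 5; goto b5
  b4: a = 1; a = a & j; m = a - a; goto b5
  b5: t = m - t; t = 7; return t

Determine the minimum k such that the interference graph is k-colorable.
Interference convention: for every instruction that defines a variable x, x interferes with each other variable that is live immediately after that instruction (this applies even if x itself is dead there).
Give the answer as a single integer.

def/use:
  b0 def {j,m} use ∅
  b1 def {t} use {j}
  b2 def {t} use ∅
  b3 def {j,m} use ∅
  b4 def {a,m} use {j}
  b5 def {t} use {m,t}

Backward fixpoint:
  live b0: ∅→{j,m}
  live b1: {j,m}→{j,m,t}
  live b2: {j,m}→{j,m,t}
  live b3: {t}→{m,t}
  live b4: {j,t}→{m,t}
  live b5: {m,t}→∅

Conflict graph:
  a: {j,t}
  j: {a,m,t}
  m: {j,t}
  t: {a,j,m}

Colouring:
  {a,j,t} pairwise interfere (3-clique) ⇒ χ ≥ 3
  assign a→R2 j→R0 m→R2 t→R1 — no edge inside a register ⇒ χ ≤ 3
  χ = 3

Answer: 3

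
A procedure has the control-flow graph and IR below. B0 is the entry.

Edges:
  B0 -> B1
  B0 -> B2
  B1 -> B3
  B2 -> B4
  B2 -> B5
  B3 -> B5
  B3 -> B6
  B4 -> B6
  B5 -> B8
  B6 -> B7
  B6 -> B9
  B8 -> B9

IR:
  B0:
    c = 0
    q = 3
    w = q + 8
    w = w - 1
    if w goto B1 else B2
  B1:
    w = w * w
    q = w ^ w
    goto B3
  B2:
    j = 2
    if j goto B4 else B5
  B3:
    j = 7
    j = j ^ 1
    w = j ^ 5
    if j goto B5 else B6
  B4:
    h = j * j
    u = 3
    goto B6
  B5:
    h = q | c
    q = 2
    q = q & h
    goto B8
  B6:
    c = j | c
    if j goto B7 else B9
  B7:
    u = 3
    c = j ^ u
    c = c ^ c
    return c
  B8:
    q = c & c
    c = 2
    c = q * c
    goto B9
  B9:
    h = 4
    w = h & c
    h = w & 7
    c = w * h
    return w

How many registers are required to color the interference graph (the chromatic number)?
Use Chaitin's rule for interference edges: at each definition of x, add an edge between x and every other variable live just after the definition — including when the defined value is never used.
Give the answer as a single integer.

Per-block:
  B0: def={c,q,w} ue=∅
  B1: def={q,w} ue={w}
  B2: def={j} ue=∅
  B3: def={j,w} ue=∅
  B4: def={h,u} ue={j}
  B5: def={h,q} ue={c,q}
  B6: def={c} ue={c,j}
  B7: def={c,u} ue={j}
  B8: def={c,q} ue={c}
  B9: def={c,h,w} ue={c}

Live sets:
  live B0: ∅→{c,q,w}
  live B1: {c,w}→{c,q}
  live B2: {c,q}→{c,j,q}
  live B3: {c,q}→{c,j,q}
  live B4: {c,j}→{c,j}
  live B5: {c,q}→{c}
  live B6: {c,j}→{c,j}
  live B7: {j}→∅
  live B8: {c}→{c}
  live B9: {c}→∅

Interfere edges:
  c: {h,j,q,u,w}
  h: {c,j,q,w}
  j: {c,h,q,u,w}
  q: {c,h,j,w}
  u: {c,j}
  w: {c,h,j,q}

Colouring:
  {c,h,j,q,w} pairwise interfere (5-clique) ⇒ χ ≥ 5
  5-colouring: c0={c}  c1={j}  c2={h,u}  c3={q}  c4={w}
  χ = 5

Answer: 5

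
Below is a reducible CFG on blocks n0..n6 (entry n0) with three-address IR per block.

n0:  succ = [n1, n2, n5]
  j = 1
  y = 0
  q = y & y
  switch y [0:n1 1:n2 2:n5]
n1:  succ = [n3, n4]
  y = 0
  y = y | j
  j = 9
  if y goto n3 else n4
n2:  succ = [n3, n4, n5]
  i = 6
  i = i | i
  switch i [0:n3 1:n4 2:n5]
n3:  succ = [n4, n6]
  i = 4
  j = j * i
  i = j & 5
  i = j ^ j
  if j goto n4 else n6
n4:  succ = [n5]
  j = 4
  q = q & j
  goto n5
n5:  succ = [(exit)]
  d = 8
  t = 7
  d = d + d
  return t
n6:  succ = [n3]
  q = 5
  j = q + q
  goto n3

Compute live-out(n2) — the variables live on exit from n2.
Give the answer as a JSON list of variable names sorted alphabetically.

Per-block:
  n0 def {j,q,y} use ∅
  n1 def {j,y} use {j}
  n2 def {i} use ∅
  n3 def {i,j} use {j}
  n4 def {j,q} use {q}
  n5 def {d,t} use ∅
  n6 def {j,q} use ∅

Live sets:
  live n0: ∅→{j,q}
  live n1: {j,q}→{j,q}
  live n2: {j,q}→{j,q}
  live n3: {j,q}→{q}
  live n4: {q}→∅
  live n5: ∅→∅
  live n6: ∅→{j,q}

live-out(n2) = ["j", "q"]

Answer: ["j", "q"]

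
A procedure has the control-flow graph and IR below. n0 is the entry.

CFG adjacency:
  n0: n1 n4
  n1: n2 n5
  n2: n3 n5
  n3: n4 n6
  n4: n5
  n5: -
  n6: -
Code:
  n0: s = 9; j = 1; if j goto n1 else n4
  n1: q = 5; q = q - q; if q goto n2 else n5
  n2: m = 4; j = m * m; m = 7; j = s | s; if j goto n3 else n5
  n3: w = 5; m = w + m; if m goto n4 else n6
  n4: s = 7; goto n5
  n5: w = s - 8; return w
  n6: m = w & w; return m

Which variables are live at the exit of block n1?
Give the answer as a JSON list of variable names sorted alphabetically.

Per-block:
  n0 def {j,s} use ∅
  n1 def {q} use ∅
  n2 def {j,m} use {s}
  n3 def {m,w} use {m}
  n4 def {s} use ∅
  n5 def {w} use {s}
  n6 def {m} use {w}

Backward fixpoint:
  live n0: ∅→{s}
  live n1: {s}→{s}
  live n2: {s}→{m,s}
  live n3: {m}→{w}
  live n4: ∅→{s}
  live n5: {s}→∅
  live n6: {w}→∅

live-out(n1) = ["s"]

Answer: ["s"]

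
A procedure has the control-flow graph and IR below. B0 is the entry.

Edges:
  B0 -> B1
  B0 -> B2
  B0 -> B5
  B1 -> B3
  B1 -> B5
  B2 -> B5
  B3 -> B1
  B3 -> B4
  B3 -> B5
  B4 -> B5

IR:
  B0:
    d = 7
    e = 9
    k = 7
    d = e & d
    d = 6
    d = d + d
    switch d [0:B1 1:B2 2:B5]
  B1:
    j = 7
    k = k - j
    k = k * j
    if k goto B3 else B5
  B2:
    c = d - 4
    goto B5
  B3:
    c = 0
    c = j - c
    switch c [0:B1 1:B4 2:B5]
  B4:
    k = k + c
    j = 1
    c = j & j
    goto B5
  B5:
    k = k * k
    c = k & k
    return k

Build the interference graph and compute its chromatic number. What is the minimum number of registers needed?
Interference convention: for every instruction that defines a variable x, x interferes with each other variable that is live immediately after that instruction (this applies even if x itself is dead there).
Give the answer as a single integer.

Block summaries:
  B0 def {d,e,k} use ∅
  B1 def {j,k} use {k}
  B2 def {c} use {d}
  B3 def {c} use {j}
  B4 def {c,j,k} use {c,k}
  B5 def {c,k} use {k}

Liveness:
  live B0: ∅→{d,k}
  live B1: {k}→{j,k}
  live B2: {d,k}→{k}
  live B3: {j,k}→{c,k}
  live B4: {c,k}→{k}
  live B5: {k}→∅

Interference:
  c: {j,k}
  d: {e,k}
  e: {d,k}
  j: {c,k}
  k: {c,d,e,j}

Registers:
  clique {c,j,k} ⇒ need ≥ 3
  assign c→R1 d→R1 e→R2 j→R2 k→R0 — no edge inside a register ⇒ χ ≤ 3
  χ = 3

Answer: 3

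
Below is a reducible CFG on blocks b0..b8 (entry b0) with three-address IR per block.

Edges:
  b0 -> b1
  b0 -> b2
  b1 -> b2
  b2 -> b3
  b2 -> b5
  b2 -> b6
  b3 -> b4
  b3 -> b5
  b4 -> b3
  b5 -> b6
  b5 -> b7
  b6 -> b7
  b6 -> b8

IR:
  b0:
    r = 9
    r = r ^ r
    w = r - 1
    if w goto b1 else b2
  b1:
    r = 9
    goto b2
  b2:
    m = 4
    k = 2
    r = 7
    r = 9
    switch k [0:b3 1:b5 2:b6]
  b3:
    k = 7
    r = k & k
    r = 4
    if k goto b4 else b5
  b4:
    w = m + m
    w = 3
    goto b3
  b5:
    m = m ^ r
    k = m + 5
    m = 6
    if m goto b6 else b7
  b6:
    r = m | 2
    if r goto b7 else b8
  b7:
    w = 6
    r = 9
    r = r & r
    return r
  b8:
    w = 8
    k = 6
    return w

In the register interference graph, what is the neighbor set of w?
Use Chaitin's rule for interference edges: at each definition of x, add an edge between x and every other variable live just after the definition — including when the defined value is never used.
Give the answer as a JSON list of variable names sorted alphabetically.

Per-block:
  b0: {r,w} / ∅
  b1: {r} / ∅
  b2: {k,m,r} / ∅
  b3: {k,r} / ∅
  b4: {w} / {m}
  b5: {k,m} / {m,r}
  b6: {r} / {m}
  b7: {r,w} / ∅
  b8: {k,w} / ∅

Backward fixpoint:
  b0 li=∅ lo=∅
  b1 li=∅ lo=∅
  b2 li=∅ lo={m,r}
  b3 li={m} lo={m,r}
  b4 li={m} lo={m}
  b5 li={m,r} lo={m}
  b6 li={m} lo=∅
  b7 li=∅ lo=∅
  b8 li=∅ lo=∅

Interference:
  k↔{m,r,w}
  m↔{k,r,w}
  r↔{k,m}
  w↔{k,m}

N(w) = ["k", "m"]

Answer: ["k", "m"]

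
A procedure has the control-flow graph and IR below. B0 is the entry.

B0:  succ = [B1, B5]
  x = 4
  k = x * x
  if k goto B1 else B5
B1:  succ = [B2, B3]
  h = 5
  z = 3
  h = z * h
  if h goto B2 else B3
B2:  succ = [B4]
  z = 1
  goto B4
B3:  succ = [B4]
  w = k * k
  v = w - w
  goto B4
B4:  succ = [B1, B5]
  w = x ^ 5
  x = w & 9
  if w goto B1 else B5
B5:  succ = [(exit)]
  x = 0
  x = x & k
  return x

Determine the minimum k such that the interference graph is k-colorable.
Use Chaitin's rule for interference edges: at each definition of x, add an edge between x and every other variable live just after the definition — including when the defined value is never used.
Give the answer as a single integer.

Per-block:
  B0: def={k,x} ue=∅
  B1: def={h,z} ue=∅
  B2: def={z} ue=∅
  B3: def={v,w} ue={k}
  B4: def={w,x} ue={x}
  B5: def={x} ue={k}

Live sets:
  B0: in=∅ out={k,x}
  B1: in={k,x} out={k,x}
  B2: in={k,x} out={k,x}
  B3: in={k,x} out={k,x}
  B4: in={k,x} out={k,x}
  B5: in={k} out=∅

Interference:
  h↔{k,x,z}
  k↔{h,v,w,x,z}
  v↔{k,x}
  w↔{k,x}
  x↔{h,k,v,w,z}
  z↔{h,k,x}

Registers:
  lower bound: {h,k,x,z} mutually conflict ⇒ χ ≥ 4
  4-colouring: R0={k}  R1={x}  R2={h,v,w}  R3={z}
  χ = 4

Answer: 4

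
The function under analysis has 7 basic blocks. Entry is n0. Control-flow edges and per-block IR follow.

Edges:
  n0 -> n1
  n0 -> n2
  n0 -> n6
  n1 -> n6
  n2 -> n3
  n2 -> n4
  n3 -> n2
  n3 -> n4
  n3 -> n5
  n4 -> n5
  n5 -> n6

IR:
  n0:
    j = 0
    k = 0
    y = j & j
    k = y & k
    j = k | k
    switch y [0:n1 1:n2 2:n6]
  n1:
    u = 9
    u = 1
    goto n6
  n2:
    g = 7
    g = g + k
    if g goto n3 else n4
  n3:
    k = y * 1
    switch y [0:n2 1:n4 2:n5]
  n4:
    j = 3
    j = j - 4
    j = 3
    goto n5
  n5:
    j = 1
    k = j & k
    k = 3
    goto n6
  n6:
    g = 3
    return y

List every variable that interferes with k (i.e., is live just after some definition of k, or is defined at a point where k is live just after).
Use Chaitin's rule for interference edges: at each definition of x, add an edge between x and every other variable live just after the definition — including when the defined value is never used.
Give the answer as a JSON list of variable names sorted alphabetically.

Per-block:
  n0: {j,k,y} / ∅
  n1: {u} / ∅
  n2: {g} / {k}
  n3: {k} / {y}
  n4: {j} / ∅
  n5: {j,k} / {k}
  n6: {g} / {y}

Live sets:
  n0: in=∅ out={k,y}
  n1: in={y} out={y}
  n2: in={k,y} out={k,y}
  n3: in={y} out={k,y}
  n4: in={k,y} out={k,y}
  n5: in={k,y} out={y}
  n6: in={y} out=∅

Conflict graph:
  g — {k,y}
  j — {k,y}
  k — {g,j,y}
  u — {y}
  y — {g,j,k,u}

N(k) = ["g", "j", "y"]

Answer: ["g", "j", "y"]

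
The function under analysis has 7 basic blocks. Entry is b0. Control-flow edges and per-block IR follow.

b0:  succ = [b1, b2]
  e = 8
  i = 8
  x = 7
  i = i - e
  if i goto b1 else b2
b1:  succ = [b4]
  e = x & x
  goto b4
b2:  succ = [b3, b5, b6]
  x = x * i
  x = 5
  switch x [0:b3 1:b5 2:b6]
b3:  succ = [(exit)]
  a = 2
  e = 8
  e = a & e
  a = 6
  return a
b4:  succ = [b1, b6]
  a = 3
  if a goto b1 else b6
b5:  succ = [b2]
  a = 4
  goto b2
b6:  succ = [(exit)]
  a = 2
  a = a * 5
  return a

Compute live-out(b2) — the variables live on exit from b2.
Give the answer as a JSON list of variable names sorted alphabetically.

Block summaries:
  b0: def={e,i,x} ue=∅
  b1: def={e} ue={x}
  b2: def={x} ue={i,x}
  b3: def={a,e} ue=∅
  b4: def={a} ue=∅
  b5: def={a} ue=∅
  b6: def={a} ue=∅

Live sets:
  b0 li=∅ lo={i,x}
  b1 li={x} lo={x}
  b2 li={i,x} lo={i,x}
  b3 li=∅ lo=∅
  b4 li={x} lo={x}
  b5 li={i,x} lo={i,x}
  b6 li=∅ lo=∅

live-out(b2) = ["i", "x"]

Answer: ["i", "x"]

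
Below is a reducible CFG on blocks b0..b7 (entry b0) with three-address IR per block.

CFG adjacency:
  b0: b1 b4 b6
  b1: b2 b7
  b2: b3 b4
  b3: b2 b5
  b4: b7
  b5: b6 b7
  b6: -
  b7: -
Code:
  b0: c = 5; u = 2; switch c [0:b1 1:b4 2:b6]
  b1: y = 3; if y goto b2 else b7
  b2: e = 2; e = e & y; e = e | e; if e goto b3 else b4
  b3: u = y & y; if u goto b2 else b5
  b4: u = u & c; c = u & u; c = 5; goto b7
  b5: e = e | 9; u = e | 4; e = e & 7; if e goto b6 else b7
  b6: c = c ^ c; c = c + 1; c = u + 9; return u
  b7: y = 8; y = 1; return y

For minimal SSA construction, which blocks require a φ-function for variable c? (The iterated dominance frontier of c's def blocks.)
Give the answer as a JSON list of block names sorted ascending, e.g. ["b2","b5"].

Answer: ["b7"]

Working:
idom tree: b1←b0 b2←b1 b3←b2 b4←b0 b5←b3 b6←b0 b7←b0
Join-block Dom:
  b2: preds {b1,b3}: {b0,b1} ∩ {b0,b1,b2,b3} = {b0,b1}; idom=b1
  b4: preds {b0,b2}: {b0} ∩ {b0,b1,b2} = {b0}; idom=b0
  b6: preds {b0,b5}: {b0} ∩ {b0,b1,b2,b3,b5} = {b0}; idom=b0
  b7: preds {b1,b4,b5}: {b0,b1} ∩ {b0,b4} ∩ {b0,b1,b2,b3,b5} = {b0}; idom=b0

DF derivation:
  join b2 pred b1: · stop@b1
  join b2 pred b3: b3→b2 stop@b1
  join b4 pred b0: · stop@b0
  join b4 pred b2: b2→b1 stop@b0
  join b6 pred b0: · stop@b0
  join b6 pred b5: b5→b3→b2→b1 stop@b0
  join b7 pred b1: b1 stop@b0
  join b7 pred b4: b4 stop@b0
  join b7 pred b5: b5→b3→b2→b1 stop@b0
  b0: DF=∅
  b1: DF={b4,b6,b7}
  b2: DF={b2,b4,b6,b7}
  b3: DF={b2,b6,b7}
  b4: DF={b7}
  b5: DF={b6,b7}
  b6: DF=∅
  b7: DF=∅

φ for c: defs {b0,b4,b6}
  DF⁺ = {b7}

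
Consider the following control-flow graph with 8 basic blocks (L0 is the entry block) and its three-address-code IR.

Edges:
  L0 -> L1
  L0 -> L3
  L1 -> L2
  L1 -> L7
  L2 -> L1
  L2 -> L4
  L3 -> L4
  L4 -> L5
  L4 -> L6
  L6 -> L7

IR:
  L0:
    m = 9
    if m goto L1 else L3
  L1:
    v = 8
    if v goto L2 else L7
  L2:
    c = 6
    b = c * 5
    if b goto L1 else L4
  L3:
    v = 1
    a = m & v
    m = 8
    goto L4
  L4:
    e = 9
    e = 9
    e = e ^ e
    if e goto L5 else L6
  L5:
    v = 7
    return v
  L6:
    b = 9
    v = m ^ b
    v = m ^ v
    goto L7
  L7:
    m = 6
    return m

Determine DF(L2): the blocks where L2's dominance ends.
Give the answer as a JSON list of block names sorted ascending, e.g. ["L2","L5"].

idom tree: L1←L0 L2←L1 L3←L0 L4←L0 L5←L4 L6←L4 L7←L0
Dom at joins:
  L1: preds {L0,L2}: {L0} ∩ {L0,L1,L2} = {L0}; idom=L0
  L4: preds {L2,L3}: {L0,L1,L2} ∩ {L0,L3} = {L0}; idom=L0
  L7: preds {L1,L6}: {L0,L1} ∩ {L0,L4,L6} = {L0}; idom=L0

Frontier:
  L1←L0: walk · to L0
  L1←L2: walk L2→L1 to L0
  L4←L2: walk L2→L1 to L0
  L4←L3: walk L3 to L0
  L7←L1: walk L1 to L0
  L7←L6: walk L6→L4 to L0
  L0: DF=∅
  L1: DF={L1,L4,L7}
  L2: DF={L1,L4}
  L3: DF={L4}
  L4: DF={L7}
  L5: DF=∅
  L6: DF={L7}
  L7: DF=∅

DF(L2) = ["L1", "L4"]

Answer: ["L1", "L4"]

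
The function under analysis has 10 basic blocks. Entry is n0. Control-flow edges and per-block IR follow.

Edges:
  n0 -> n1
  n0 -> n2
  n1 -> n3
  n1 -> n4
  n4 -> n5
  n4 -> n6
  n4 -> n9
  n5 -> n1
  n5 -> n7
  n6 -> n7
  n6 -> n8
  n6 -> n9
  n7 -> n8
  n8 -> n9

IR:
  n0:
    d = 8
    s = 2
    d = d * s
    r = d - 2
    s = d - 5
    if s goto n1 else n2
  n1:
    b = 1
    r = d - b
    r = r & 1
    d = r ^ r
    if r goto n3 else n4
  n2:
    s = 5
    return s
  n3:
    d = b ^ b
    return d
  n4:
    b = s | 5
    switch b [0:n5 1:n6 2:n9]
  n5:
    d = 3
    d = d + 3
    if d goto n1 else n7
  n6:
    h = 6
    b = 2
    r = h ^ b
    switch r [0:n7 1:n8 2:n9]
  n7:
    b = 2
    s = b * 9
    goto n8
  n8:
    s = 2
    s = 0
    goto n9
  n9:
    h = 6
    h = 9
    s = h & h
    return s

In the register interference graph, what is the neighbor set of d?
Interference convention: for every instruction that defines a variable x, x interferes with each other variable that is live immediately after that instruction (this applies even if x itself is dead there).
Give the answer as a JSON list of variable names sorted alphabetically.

Block summaries:
  n0 def {d,r,s} use ∅
  n1 def {b,d,r} use {d}
  n2 def {s} use ∅
  n3 def {d} use {b}
  n4 def {b} use {s}
  n5 def {d} use ∅
  n6 def {b,h,r} use ∅
  n7 def {b,s} use ∅
  n8 def {s} use ∅
  n9 def {h,s} use ∅

Live sets:
  n0 li=∅ lo={d,s}
  n1 li={d,s} lo={b,s}
  n2 li=∅ lo=∅
  n3 li={b} lo=∅
  n4 li={s} lo={s}
  n5 li={s} lo={d,s}
  n6 li=∅ lo=∅
  n7 li=∅ lo=∅
  n8 li=∅ lo=∅
  n9 li=∅ lo=∅

Interfere edges:
  b: {d,h,r,s}
  d: {b,r,s}
  h: {b}
  r: {b,d,s}
  s: {b,d,r}

N(d) = ["b", "r", "s"]

Answer: ["b", "r", "s"]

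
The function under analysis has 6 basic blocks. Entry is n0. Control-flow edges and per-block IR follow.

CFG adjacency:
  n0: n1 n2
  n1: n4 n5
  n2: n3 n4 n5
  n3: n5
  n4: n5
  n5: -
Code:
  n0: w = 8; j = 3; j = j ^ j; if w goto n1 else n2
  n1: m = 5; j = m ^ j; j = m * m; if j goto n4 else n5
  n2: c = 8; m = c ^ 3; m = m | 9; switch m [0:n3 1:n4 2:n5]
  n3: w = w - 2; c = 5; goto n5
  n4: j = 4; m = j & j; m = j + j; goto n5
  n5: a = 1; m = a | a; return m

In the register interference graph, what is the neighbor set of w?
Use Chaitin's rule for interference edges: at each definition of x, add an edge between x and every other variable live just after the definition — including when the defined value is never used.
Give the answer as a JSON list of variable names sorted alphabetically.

Answer: ["c", "j", "m"]

Analysis:
def/use:
  n0 def {j,w} use ∅
  n1 def {j,m} use {j}
  n2 def {c,m} use ∅
  n3 def {c,w} use {w}
  n4 def {j,m} use ∅
  n5 def {a,m} use ∅

Liveness:
  live n0: ∅→{j,w}
  live n1: {j}→∅
  live n2: {w}→{w}
  live n3: {w}→∅
  live n4: ∅→∅
  live n5: ∅→∅

Interference:
  a↔∅
  c↔{w}
  j↔{m,w}
  m↔{j,w}
  w↔{c,j,m}

N(w) = ["c", "j", "m"]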